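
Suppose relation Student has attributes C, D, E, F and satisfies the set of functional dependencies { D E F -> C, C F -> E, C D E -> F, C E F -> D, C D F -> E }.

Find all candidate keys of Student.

{C, F}⁺: CF→E adds E; CEF→D adds D → {C, D, E, F}. Minimal: {F}⁺ = {F}; {C}⁺ = {C} — none reach the full schema.
{C, D, E}⁺: CDE→F adds F → {C, D, E, F}. Minimal: {D, E}⁺ = {D, E}; {C, E}⁺ = {C, E}; {C, D}⁺ = {C, D} — none reach the full schema.
{D, E, F}⁺: DEF→C adds C → {C, D, E, F}. Minimal: {E, F}⁺ = {E, F}; {D, F}⁺ = {D, F}; {D, E}⁺ = {D, E} — none reach the full schema.

{C, F}, {C, D, E}, {D, E, F}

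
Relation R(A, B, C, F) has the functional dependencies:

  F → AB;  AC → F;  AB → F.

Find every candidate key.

{A, C}⁺: AC→F adds F; F→AB adds B → {A, B, C, F}.
{C, F}⁺: F→AB adds A, B → {A, B, C, F}.

{A, C}, {C, F}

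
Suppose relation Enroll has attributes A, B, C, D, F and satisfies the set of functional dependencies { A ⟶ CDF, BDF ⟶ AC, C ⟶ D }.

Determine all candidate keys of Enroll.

{A, B}⁺: A→CDF adds C, D, F → {A, B, C, D, F}. Minimal: {B}⁺ = {B}; {A}⁺ = {A, C, D, F} — none reach the full schema.
{B, C, F}⁺: C→D adds D; BDF→AC adds A → {A, B, C, D, F}. Minimal: {C, F}⁺ = {C, D, F}; {B, F}⁺ = {B, F}; {B, C}⁺ = {B, C, D} — none reach the full schema.
{B, D, F}⁺: BDF→AC adds A, C → {A, B, C, D, F}. Minimal: {D, F}⁺ = {D, F}; {B, F}⁺ = {B, F}; {B, D}⁺ = {B, D} — none reach the full schema.

AB, BCF, BDF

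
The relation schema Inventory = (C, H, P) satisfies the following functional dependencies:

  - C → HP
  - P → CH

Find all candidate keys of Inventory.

{C}, {P}

{C}⁺: C→HP adds H, P → {C, H, P}.
{P}⁺: P→CH adds C, H → {C, H, P}.
Any other superkey contains one of these as a subset, so there are no further candidate keys.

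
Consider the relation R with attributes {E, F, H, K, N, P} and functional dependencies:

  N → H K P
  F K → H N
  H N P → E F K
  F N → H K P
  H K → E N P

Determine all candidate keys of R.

{N}; {F, K}; {H, K}

{N}⁺: N→HKP adds H, K, P; HNP→EFK adds E, F → {E, F, H, K, N, P}.
{F, K}⁺: FK→HN adds H, N; FN→HKP adds P; HK→ENP adds E → {E, F, H, K, N, P}.
{H, K}⁺: HK→ENP adds E, N, P; HNP→EFK adds F → {E, F, H, K, N, P}.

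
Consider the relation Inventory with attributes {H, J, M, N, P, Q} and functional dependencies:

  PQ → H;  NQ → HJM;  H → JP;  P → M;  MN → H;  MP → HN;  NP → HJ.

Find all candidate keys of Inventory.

{H, Q}⁺: H→JP adds J, P; P→M adds M; MP→HN adds N → {H, J, M, N, P, Q}. Minimal: {Q}⁺ = {Q}; {H}⁺ = {H, J, M, N, P} — none reach the full schema.
{N, Q}⁺: NQ→HJM adds H, J, M; H→JP adds P → {H, J, M, N, P, Q}. Minimal: {Q}⁺ = {Q}; {N}⁺ = {N} — none reach the full schema.
{P, Q}⁺: PQ→H adds H; H→JP adds J; P→M adds M; MP→HN adds N → {H, J, M, N, P, Q}. Minimal: {Q}⁺ = {Q}; {P}⁺ = {H, J, M, N, P} — none reach the full schema.
Any other superkey contains one of these as a subset, so there are no further candidate keys.

(H, Q), (N, Q), (P, Q)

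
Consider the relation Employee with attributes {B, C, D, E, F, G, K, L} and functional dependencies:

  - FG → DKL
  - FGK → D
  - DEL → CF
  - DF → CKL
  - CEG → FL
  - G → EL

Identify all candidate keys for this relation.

{B, C, G}, {B, D, G}, {B, F, G}

{B, C, G}⁺: G→EL adds E, L; CEG→FL adds F; FG→DKL adds D, K → {B, C, D, E, F, G, K, L}.
{B, D, G}⁺: G→EL adds E, L; DEL→CF adds C, F; DF→CKL adds K → {B, C, D, E, F, G, K, L}.
{B, F, G}⁺: FG→DKL adds D, K, L; DF→CKL adds C; G→EL adds E → {B, C, D, E, F, G, K, L}.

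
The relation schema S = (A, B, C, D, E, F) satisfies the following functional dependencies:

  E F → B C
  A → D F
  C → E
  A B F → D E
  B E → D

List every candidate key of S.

(A, B), (A, C), (A, E)

{A, B}⁺: A→DF adds D, F; ABF→DE adds E; EF→BC adds C → {A, B, C, D, E, F}. Minimal: {B}⁺ = {B}; {A}⁺ = {A, D, F} — none reach the full schema.
{A, C}⁺: A→DF adds D, F; C→E adds E; EF→BC adds B → {A, B, C, D, E, F}. Minimal: {C}⁺ = {C, E}; {A}⁺ = {A, D, F} — none reach the full schema.
{A, E}⁺: A→DF adds D, F; EF→BC adds B, C → {A, B, C, D, E, F}. Minimal: {E}⁺ = {E}; {A}⁺ = {A, D, F} — none reach the full schema.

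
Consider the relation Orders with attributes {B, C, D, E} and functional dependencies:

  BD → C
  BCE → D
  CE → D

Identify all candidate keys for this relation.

{B, C, E}⁺: BCE→D adds D → {B, C, D, E}. Minimal: {C, E}⁺ = {C, D, E}; {B, E}⁺ = {B, E}; {B, C}⁺ = {B, C} — none reach the full schema.
{B, D, E}⁺: BD→C adds C → {B, C, D, E}. Minimal: {D, E}⁺ = {D, E}; {B, E}⁺ = {B, E}; {B, D}⁺ = {B, C, D} — none reach the full schema.
Any other superkey contains one of these as a subset, so there are no further candidate keys.

BCE; BDE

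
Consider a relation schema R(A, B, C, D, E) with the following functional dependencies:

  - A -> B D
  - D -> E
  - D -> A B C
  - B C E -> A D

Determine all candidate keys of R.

{A}⁺: A→BD adds B, D; D→E adds E; D→ABC adds C → {A, B, C, D, E}.
{D}⁺: D→E adds E; D→ABC adds A, B, C → {A, B, C, D, E}.
{B, C, E}⁺: BCE→AD adds A, D → {A, B, C, D, E}.

{A}; {D}; {B, C, E}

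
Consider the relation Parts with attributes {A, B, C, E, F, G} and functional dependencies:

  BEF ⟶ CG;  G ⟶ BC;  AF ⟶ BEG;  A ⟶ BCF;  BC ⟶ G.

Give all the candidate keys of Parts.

{A}

Attribute A never appears on the right-hand side of any dependency, so A must belong to every candidate key.
{A}⁺ = {A, B, C, E, F, G}, which is all of the schema, so {A} is the only candidate key.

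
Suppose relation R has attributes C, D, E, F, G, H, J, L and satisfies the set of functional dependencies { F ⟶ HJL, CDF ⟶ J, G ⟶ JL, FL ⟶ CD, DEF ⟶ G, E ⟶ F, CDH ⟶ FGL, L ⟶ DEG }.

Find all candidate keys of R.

E; F; G; L; CDH

{E}⁺: E→F adds F; F→HJL adds H, J, L; FL→CD adds C, D; DEF→G adds G → {C, D, E, F, G, H, J, L}.
{F}⁺: F→HJL adds H, J, L; FL→CD adds C, D; CDH→FGL adds G; L→DEG adds E → {C, D, E, F, G, H, J, L}.
{G}⁺: G→JL adds J, L; L→DEG adds D, E; E→F adds F; F→HJL adds H; FL→CD adds C → {C, D, E, F, G, H, J, L}.
{L}⁺: L→DEG adds D, E, G; G→JL adds J; E→F adds F; F→HJL adds H; FL→CD adds C → {C, D, E, F, G, H, J, L}.
{C, D, H}⁺: CDH→FGL adds F, G, L; L→DEG adds E; F→HJL adds J → {C, D, E, F, G, H, J, L}. Minimal: {D, H}⁺ = {D, H}; {C, H}⁺ = {C, H}; {C, D}⁺ = {C, D} — none reach the full schema.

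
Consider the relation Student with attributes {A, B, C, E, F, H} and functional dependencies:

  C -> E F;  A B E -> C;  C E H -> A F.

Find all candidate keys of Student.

{B, C, H}⁺: C→EF adds E, F; CEH→AF adds A → {A, B, C, E, F, H}.
{A, B, E, H}⁺: ABE→C adds C; CEH→AF adds F → {A, B, C, E, F, H}.

BCH, ABEH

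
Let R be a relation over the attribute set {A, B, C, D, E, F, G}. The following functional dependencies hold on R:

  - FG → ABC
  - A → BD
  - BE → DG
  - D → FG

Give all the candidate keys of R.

Attribute E never appears on the right-hand side of any dependency, so E must belong to every candidate key.
{E}⁺ = {E}, which is not all of the schema, so we must add further attributes.
{A, E}⁺: A→BD adds B, D; BE→DG adds G; D→FG adds F; FG→ABC adds C → {A, B, C, D, E, F, G}. Minimal: {E}⁺ = {E}; {A}⁺ = {A, B, C, D, F, G} — none reach the full schema.
{B, E}⁺: BE→DG adds D, G; D→FG adds F; FG→ABC adds A, C → {A, B, C, D, E, F, G}. Minimal: {E}⁺ = {E}; {B}⁺ = {B} — none reach the full schema.
{D, E}⁺: D→FG adds F, G; FG→ABC adds A, B, C → {A, B, C, D, E, F, G}. Minimal: {E}⁺ = {E}; {D}⁺ = {A, B, C, D, F, G} — none reach the full schema.
{E, F, G}⁺: FG→ABC adds A, B, C; A→BD adds D → {A, B, C, D, E, F, G}. Minimal: {F, G}⁺ = {A, B, C, D, F, G}; {E, G}⁺ = {E, G}; {E, F}⁺ = {E, F} — none reach the full schema.
Any other superkey contains one of these as a subset, so there are no further candidate keys.

AE, BE, DE, EFG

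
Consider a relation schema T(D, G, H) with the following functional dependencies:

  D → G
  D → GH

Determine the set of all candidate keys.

Attribute D never appears on the right-hand side of any dependency, so D must belong to every candidate key.
{D}⁺ = {D, G, H}, which is all of the schema, so {D} is the only candidate key.

{D}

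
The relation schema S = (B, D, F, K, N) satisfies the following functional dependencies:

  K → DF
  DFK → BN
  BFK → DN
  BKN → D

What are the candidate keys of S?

K

{K}⁺: K→DF adds D, F; DFK→BN adds B, N → {B, D, F, K, N}.
No other minimal superkey exists.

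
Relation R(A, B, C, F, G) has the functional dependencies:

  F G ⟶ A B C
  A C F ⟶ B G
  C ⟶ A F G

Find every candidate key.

{C}⁺: C→AFG adds A, F, G; FG→ABC adds B → {A, B, C, F, G}.
{F, G}⁺: FG→ABC adds A, B, C → {A, B, C, F, G}. Minimal: {G}⁺ = {G}; {F}⁺ = {F} — none reach the full schema.
Any other superkey contains one of these as a subset, so there are no further candidate keys.

C, FG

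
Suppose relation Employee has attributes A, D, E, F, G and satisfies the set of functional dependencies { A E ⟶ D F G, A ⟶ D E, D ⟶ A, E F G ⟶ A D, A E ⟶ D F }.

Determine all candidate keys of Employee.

{A}; {D}; {E, F, G}

{A}⁺: A→DE adds D, E; AE→DF adds F; AE→DFG adds G → {A, D, E, F, G}.
{D}⁺: D→A adds A; A→DE adds E; AE→DF adds F; AE→DFG adds G → {A, D, E, F, G}.
{E, F, G}⁺: EFG→AD adds A, D → {A, D, E, F, G}. Minimal: {F, G}⁺ = {F, G}; {E, G}⁺ = {E, G}; {E, F}⁺ = {E, F} — none reach the full schema.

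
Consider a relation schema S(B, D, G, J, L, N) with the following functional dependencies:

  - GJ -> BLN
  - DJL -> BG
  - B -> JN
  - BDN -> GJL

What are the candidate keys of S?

{B, D}⁺: B→JN adds J, N; BDN→GJL adds G, L → {B, D, G, J, L, N}. Minimal: {D}⁺ = {D}; {B}⁺ = {B, J, N} — none reach the full schema.
{D, G, J}⁺: GJ→BLN adds B, L, N → {B, D, G, J, L, N}. Minimal: {G, J}⁺ = {B, G, J, L, N}; {D, J}⁺ = {D, J}; {D, G}⁺ = {D, G} — none reach the full schema.
{D, J, L}⁺: DJL→BG adds B, G; B→JN adds N → {B, D, G, J, L, N}. Minimal: {J, L}⁺ = {J, L}; {D, L}⁺ = {D, L}; {D, J}⁺ = {D, J} — none reach the full schema.

{B, D}; {D, G, J}; {D, J, L}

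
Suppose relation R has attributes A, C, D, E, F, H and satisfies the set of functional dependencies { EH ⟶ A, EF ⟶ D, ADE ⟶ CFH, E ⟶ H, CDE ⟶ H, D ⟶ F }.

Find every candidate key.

(D, E); (E, F)

{D, E}⁺: E→H adds H; D→F adds F; EH→A adds A; ADE→CFH adds C → {A, C, D, E, F, H}. Minimal: {E}⁺ = {A, E, H}; {D}⁺ = {D, F} — none reach the full schema.
{E, F}⁺: EF→D adds D; E→H adds H; EH→A adds A; ADE→CFH adds C → {A, C, D, E, F, H}. Minimal: {F}⁺ = {F}; {E}⁺ = {A, E, H} — none reach the full schema.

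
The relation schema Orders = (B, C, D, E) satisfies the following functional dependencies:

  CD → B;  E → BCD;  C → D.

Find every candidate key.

(E)

Attribute E never appears on the right-hand side of any dependency, so E must belong to every candidate key.
{E}⁺ = {B, C, D, E}, which is all of the schema, so {E} is the only candidate key.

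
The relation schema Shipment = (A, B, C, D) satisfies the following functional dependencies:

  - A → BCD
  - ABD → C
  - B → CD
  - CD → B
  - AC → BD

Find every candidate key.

A

Attribute A never appears on the right-hand side of any dependency, so A must belong to every candidate key.
{A}⁺ = {A, B, C, D}, which is all of the schema, so {A} is the only candidate key.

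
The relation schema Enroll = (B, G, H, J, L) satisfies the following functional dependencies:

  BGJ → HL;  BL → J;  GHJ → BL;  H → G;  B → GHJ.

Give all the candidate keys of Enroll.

{B}⁺: B→GHJ adds G, H, J; BGJ→HL adds L → {B, G, H, J, L}.
{H, J}⁺: H→G adds G; GHJ→BL adds B, L → {B, G, H, J, L}. Minimal: {J}⁺ = {J}; {H}⁺ = {G, H} — none reach the full schema.
Any other superkey contains one of these as a subset, so there are no further candidate keys.

{B}, {H, J}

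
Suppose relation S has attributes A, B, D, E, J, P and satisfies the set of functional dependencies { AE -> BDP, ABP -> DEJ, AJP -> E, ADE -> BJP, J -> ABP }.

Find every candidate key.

{J}⁺: J→ABP adds A, B, P; ABP→DEJ adds D, E → {A, B, D, E, J, P}.
{A, E}⁺: AE→BDP adds B, D, P; ABP→DEJ adds J → {A, B, D, E, J, P}. Minimal: {E}⁺ = {E}; {A}⁺ = {A} — none reach the full schema.
{A, B, P}⁺: ABP→DEJ adds D, E, J → {A, B, D, E, J, P}. Minimal: {B, P}⁺ = {B, P}; {A, P}⁺ = {A, P}; {A, B}⁺ = {A, B} — none reach the full schema.

{J}, {A, E}, {A, B, P}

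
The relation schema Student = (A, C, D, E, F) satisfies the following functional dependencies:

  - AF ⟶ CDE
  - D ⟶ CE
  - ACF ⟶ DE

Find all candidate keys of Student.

Attributes A, F never appear on any right-hand side, so every candidate key must contain {A, F}.
{A, F}⁺ = {A, C, D, E, F}, which is all of the schema, so {A, F} is the only candidate key.

AF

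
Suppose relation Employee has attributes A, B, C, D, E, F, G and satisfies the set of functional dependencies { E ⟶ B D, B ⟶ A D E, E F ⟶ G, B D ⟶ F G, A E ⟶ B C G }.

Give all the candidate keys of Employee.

{B}, {E}

{B}⁺: B→ADE adds A, D, E; BD→FG adds F, G; AE→BCG adds C → {A, B, C, D, E, F, G}.
{E}⁺: E→BD adds B, D; B→ADE adds A; BD→FG adds F, G; AE→BCG adds C → {A, B, C, D, E, F, G}.
Any other superkey contains one of these as a subset, so there are no further candidate keys.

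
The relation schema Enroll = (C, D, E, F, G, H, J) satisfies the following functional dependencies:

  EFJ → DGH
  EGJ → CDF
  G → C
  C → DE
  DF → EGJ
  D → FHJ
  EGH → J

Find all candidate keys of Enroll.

{C}; {D}; {G}; {E, F, J}

{C}⁺: C→DE adds D, E; D→FHJ adds F, H, J; EFJ→DGH adds G → {C, D, E, F, G, H, J}.
{D}⁺: D→FHJ adds F, H, J; DF→EGJ adds E, G; EGJ→CDF adds C → {C, D, E, F, G, H, J}.
{G}⁺: G→C adds C; C→DE adds D, E; D→FHJ adds F, H, J → {C, D, E, F, G, H, J}.
{E, F, J}⁺: EFJ→DGH adds D, G, H; EGJ→CDF adds C → {C, D, E, F, G, H, J}.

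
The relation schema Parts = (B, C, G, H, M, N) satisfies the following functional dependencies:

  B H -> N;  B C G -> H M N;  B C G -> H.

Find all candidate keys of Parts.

BCG

{B, C, G}⁺: BCG→HMN adds H, M, N → {B, C, G, H, M, N}.
No other minimal superkey exists.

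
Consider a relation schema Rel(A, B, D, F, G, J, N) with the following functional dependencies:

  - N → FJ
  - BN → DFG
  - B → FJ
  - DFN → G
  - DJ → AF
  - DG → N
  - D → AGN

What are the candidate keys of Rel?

Attribute B never appears on the right-hand side of any dependency, so B must belong to every candidate key.
{B}⁺ = {B, F, J}, which is not all of the schema, so we must add further attributes.
{B, D}⁺: B→FJ adds F, J; DJ→AF adds A; D→AGN adds G, N → {A, B, D, F, G, J, N}. Minimal: {D}⁺ = {A, D, F, G, J, N}; {B}⁺ = {B, F, J} — none reach the full schema.
{B, N}⁺: N→FJ adds F, J; BN→DFG adds D, G; DJ→AF adds A → {A, B, D, F, G, J, N}. Minimal: {N}⁺ = {F, J, N}; {B}⁺ = {B, F, J} — none reach the full schema.
Any other superkey contains one of these as a subset, so there are no further candidate keys.

BD, BN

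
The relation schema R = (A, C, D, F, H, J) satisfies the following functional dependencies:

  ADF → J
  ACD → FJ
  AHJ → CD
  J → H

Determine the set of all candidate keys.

Attribute A never appears on the right-hand side of any dependency, so A must belong to every candidate key.
{A}⁺ = {A}, which is not all of the schema, so we must add further attributes.
{A, J}⁺: J→H adds H; AHJ→CD adds C, D; ACD→FJ adds F → {A, C, D, F, H, J}. Minimal: {J}⁺ = {H, J}; {A}⁺ = {A} — none reach the full schema.
{A, C, D}⁺: ACD→FJ adds F, J; J→H adds H → {A, C, D, F, H, J}. Minimal: {C, D}⁺ = {C, D}; {A, D}⁺ = {A, D}; {A, C}⁺ = {A, C} — none reach the full schema.
{A, D, F}⁺: ADF→J adds J; J→H adds H; AHJ→CD adds C → {A, C, D, F, H, J}. Minimal: {D, F}⁺ = {D, F}; {A, F}⁺ = {A, F}; {A, D}⁺ = {A, D} — none reach the full schema.
Any other superkey contains one of these as a subset, so there are no further candidate keys.

{A, J}, {A, C, D}, {A, D, F}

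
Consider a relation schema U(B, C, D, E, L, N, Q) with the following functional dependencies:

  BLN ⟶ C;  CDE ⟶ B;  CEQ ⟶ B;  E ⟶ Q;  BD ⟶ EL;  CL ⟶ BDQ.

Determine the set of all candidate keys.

Attribute N never appears on the right-hand side of any dependency, so N must belong to every candidate key.
{N}⁺ = {N}, which is not all of the schema, so we must add further attributes.
{B, D, N}⁺: BD→EL adds E, L; BLN→C adds C; E→Q adds Q → {B, C, D, E, L, N, Q}.
{B, L, N}⁺: BLN→C adds C; CL→BDQ adds D, Q; BD→EL adds E → {B, C, D, E, L, N, Q}.
{C, L, N}⁺: CL→BDQ adds B, D, Q; BD→EL adds E → {B, C, D, E, L, N, Q}.
{C, D, E, N}⁺: CDE→B adds B; E→Q adds Q; BD→EL adds L → {B, C, D, E, L, N, Q}.

{B, D, N}, {B, L, N}, {C, L, N}, {C, D, E, N}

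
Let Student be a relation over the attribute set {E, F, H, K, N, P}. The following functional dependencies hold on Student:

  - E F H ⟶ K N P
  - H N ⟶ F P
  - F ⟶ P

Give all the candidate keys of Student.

{E, F, H}, {E, H, N}

Attributes E, H never appear on any right-hand side, so every candidate key must contain {E, H}.
{E, H}⁺ = {E, H}, which is not all of the schema, so we must add further attributes.
{E, F, H}⁺: EFH→KNP adds K, N, P → {E, F, H, K, N, P}. Minimal: {F, H}⁺ = {F, H, P}; {E, H}⁺ = {E, H}; {E, F}⁺ = {E, F, P} — none reach the full schema.
{E, H, N}⁺: HN→FP adds F, P; EFH→KNP adds K → {E, F, H, K, N, P}. Minimal: {H, N}⁺ = {F, H, N, P}; {E, N}⁺ = {E, N}; {E, H}⁺ = {E, H} — none reach the full schema.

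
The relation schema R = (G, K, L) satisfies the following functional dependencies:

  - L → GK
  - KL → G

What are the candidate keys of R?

(L)

Attribute L never appears on the right-hand side of any dependency, so L must belong to every candidate key.
{L}⁺ = {G, K, L}, which is all of the schema, so {L} is the only candidate key.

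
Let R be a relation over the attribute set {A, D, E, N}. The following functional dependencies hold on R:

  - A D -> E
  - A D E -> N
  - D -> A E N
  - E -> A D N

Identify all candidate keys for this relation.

(D); (E)

{D}⁺: D→AEN adds A, E, N → {A, D, E, N}.
{E}⁺: E→ADN adds A, D, N → {A, D, E, N}.
Any other superkey contains one of these as a subset, so there are no further candidate keys.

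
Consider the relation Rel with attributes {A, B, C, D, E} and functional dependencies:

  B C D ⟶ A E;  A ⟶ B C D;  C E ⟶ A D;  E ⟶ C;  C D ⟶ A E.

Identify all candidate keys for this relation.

(A), (E), (C, D)

{A}⁺: A→BCD adds B, C, D; CD→AE adds E → {A, B, C, D, E}.
{E}⁺: E→C adds C; CE→AD adds A, D; A→BCD adds B → {A, B, C, D, E}.
{C, D}⁺: CD→AE adds A, E; A→BCD adds B → {A, B, C, D, E}.
Any other superkey contains one of these as a subset, so there are no further candidate keys.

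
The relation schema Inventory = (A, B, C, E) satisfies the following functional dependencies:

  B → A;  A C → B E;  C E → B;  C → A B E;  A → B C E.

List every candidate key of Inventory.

{A}⁺: A→BCE adds B, C, E → {A, B, C, E}.
{B}⁺: B→A adds A; A→BCE adds C, E → {A, B, C, E}.
{C}⁺: C→ABE adds A, B, E → {A, B, C, E}.
Any other superkey contains one of these as a subset, so there are no further candidate keys.

A, B, C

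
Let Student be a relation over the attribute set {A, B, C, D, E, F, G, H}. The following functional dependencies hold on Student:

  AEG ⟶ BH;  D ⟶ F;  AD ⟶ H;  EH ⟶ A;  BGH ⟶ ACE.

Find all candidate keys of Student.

ABDG, ADEG, BDGH, DEGH

Attributes D, G never appear on any right-hand side, so every candidate key must contain {D, G}.
{D, G}⁺ = {D, F, G}, which is not all of the schema, so we must add further attributes.
{A, B, D, G}⁺: D→F adds F; AD→H adds H; BGH→ACE adds C, E → {A, B, C, D, E, F, G, H}. Minimal: {B, D, G}⁺ = {B, D, F, G}; {A, D, G}⁺ = {A, D, F, G, H}; {A, B, G}⁺ = {A, B, G}; … — none reach the full schema.
{A, D, E, G}⁺: AEG→BH adds B, H; D→F adds F; BGH→ACE adds C → {A, B, C, D, E, F, G, H}. Minimal: {D, E, G}⁺ = {D, E, F, G}; {A, E, G}⁺ = {A, B, C, E, G, H}; {A, D, G}⁺ = {A, D, F, G, H}; … — none reach the full schema.
{B, D, G, H}⁺: D→F adds F; BGH→ACE adds A, C, E → {A, B, C, D, E, F, G, H}. Minimal: {D, G, H}⁺ = {D, F, G, H}; {B, G, H}⁺ = {A, B, C, E, G, H}; {B, D, H}⁺ = {B, D, F, H}; … — none reach the full schema.
{D, E, G, H}⁺: D→F adds F; EH→A adds A; AEG→BH adds B; BGH→ACE adds C → {A, B, C, D, E, F, G, H}. Minimal: {E, G, H}⁺ = {A, B, C, E, G, H}; {D, G, H}⁺ = {D, F, G, H}; {D, E, H}⁺ = {A, D, E, F, H}; … — none reach the full schema.
Any other superkey contains one of these as a subset, so there are no further candidate keys.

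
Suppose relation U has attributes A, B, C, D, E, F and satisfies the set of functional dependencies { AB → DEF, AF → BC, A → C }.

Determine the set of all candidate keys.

{A, B}, {A, F}

Attribute A never appears on the right-hand side of any dependency, so A must belong to every candidate key.
{A}⁺ = {A, C}, which is not all of the schema, so we must add further attributes.
{A, B}⁺: AB→DEF adds D, E, F; AF→BC adds C → {A, B, C, D, E, F}. Minimal: {B}⁺ = {B}; {A}⁺ = {A, C} — none reach the full schema.
{A, F}⁺: AF→BC adds B, C; AB→DEF adds D, E → {A, B, C, D, E, F}. Minimal: {F}⁺ = {F}; {A}⁺ = {A, C} — none reach the full schema.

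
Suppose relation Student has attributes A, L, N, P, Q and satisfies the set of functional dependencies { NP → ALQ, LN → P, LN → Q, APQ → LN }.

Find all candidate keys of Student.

{L, N}⁺: LN→P adds P; LN→Q adds Q; NP→ALQ adds A → {A, L, N, P, Q}. Minimal: {N}⁺ = {N}; {L}⁺ = {L} — none reach the full schema.
{N, P}⁺: NP→ALQ adds A, L, Q → {A, L, N, P, Q}. Minimal: {P}⁺ = {P}; {N}⁺ = {N} — none reach the full schema.
{A, P, Q}⁺: APQ→LN adds L, N → {A, L, N, P, Q}. Minimal: {P, Q}⁺ = {P, Q}; {A, Q}⁺ = {A, Q}; {A, P}⁺ = {A, P} — none reach the full schema.
Any other superkey contains one of these as a subset, so there are no further candidate keys.

{L, N}, {N, P}, {A, P, Q}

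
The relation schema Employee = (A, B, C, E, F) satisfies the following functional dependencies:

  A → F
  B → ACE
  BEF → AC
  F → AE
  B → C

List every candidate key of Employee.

Attribute B never appears on the right-hand side of any dependency, so B must belong to every candidate key.
{B}⁺ = {A, B, C, E, F}, which is all of the schema, so {B} is the only candidate key.

{B}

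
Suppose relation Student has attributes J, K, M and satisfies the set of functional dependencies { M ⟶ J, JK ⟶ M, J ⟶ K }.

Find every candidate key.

{J}, {M}

{J}⁺: J→K adds K; JK→M adds M → {J, K, M}.
{M}⁺: M→J adds J; J→K adds K → {J, K, M}.
Any other superkey contains one of these as a subset, so there are no further candidate keys.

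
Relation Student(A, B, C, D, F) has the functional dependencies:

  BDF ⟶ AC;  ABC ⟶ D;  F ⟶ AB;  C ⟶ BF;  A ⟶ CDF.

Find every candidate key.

(A), (C), (F)

{A}⁺: A→CDF adds C, D, F; F→AB adds B → {A, B, C, D, F}.
{C}⁺: C→BF adds B, F; F→AB adds A; A→CDF adds D → {A, B, C, D, F}.
{F}⁺: F→AB adds A, B; A→CDF adds C, D → {A, B, C, D, F}.
Any other superkey contains one of these as a subset, so there are no further candidate keys.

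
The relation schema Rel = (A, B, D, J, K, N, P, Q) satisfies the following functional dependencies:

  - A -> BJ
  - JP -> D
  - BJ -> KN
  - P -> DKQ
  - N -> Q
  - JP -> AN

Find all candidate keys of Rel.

Attribute P never appears on the right-hand side of any dependency, so P must belong to every candidate key.
{P}⁺ = {D, K, P, Q}, which is not all of the schema, so we must add further attributes.
{A, P}⁺: A→BJ adds B, J; JP→D adds D; BJ→KN adds K, N; P→DKQ adds Q → {A, B, D, J, K, N, P, Q}. Minimal: {P}⁺ = {D, K, P, Q}; {A}⁺ = {A, B, J, K, N, Q} — none reach the full schema.
{J, P}⁺: JP→D adds D; P→DKQ adds K, Q; JP→AN adds A, N; A→BJ adds B → {A, B, D, J, K, N, P, Q}. Minimal: {P}⁺ = {D, K, P, Q}; {J}⁺ = {J} — none reach the full schema.
Any other superkey contains one of these as a subset, so there are no further candidate keys.

{A, P}, {J, P}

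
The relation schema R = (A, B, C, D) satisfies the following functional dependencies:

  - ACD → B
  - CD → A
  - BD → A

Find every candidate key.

Attributes C, D never appear on any right-hand side, so every candidate key must contain {C, D}.
{C, D}⁺ = {A, B, C, D}, which is all of the schema, so {C, D} is the only candidate key.

(C, D)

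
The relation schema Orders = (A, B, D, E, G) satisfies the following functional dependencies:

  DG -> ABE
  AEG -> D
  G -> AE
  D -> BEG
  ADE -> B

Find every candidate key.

{D}, {G}

{D}⁺: D→BEG adds B, E, G; DG→ABE adds A → {A, B, D, E, G}.
{G}⁺: G→AE adds A, E; AEG→D adds D; D→BEG adds B → {A, B, D, E, G}.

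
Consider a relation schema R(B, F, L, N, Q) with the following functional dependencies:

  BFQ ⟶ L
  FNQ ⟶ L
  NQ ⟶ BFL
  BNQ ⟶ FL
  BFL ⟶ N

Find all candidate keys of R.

Attribute Q never appears on the right-hand side of any dependency, so Q must belong to every candidate key.
{Q}⁺ = {Q}, which is not all of the schema, so we must add further attributes.
{N, Q}⁺: NQ→BFL adds B, F, L → {B, F, L, N, Q}.
{B, F, Q}⁺: BFQ→L adds L; BFL→N adds N → {B, F, L, N, Q}.

{N, Q}, {B, F, Q}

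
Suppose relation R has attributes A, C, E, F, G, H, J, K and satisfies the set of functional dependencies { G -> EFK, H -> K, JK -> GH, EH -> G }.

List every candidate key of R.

Attributes A, C, J never appear on any right-hand side, so every candidate key must contain {A, C, J}.
{A, C, J}⁺ = {A, C, J}, which is not all of the schema, so we must add further attributes.
{A, C, G, J}⁺: G→EFK adds E, F, K; JK→GH adds H → {A, C, E, F, G, H, J, K}.
{A, C, H, J}⁺: H→K adds K; JK→GH adds G; G→EFK adds E, F → {A, C, E, F, G, H, J, K}.
{A, C, J, K}⁺: JK→GH adds G, H; G→EFK adds E, F → {A, C, E, F, G, H, J, K}.

ACGJ, ACHJ, ACJK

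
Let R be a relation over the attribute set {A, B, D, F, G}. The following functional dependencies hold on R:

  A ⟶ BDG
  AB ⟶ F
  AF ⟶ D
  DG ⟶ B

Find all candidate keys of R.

(A)

Attribute A never appears on the right-hand side of any dependency, so A must belong to every candidate key.
{A}⁺ = {A, B, D, F, G}, which is all of the schema, so {A} is the only candidate key.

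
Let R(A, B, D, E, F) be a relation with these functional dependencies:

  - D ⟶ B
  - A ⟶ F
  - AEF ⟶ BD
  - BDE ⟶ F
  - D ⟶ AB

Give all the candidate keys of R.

{A, E}, {D, E}

Attribute E never appears on the right-hand side of any dependency, so E must belong to every candidate key.
{E}⁺ = {E}, which is not all of the schema, so we must add further attributes.
{A, E}⁺: A→F adds F; AEF→BD adds B, D → {A, B, D, E, F}.
{D, E}⁺: D→B adds B; BDE→F adds F; D→AB adds A → {A, B, D, E, F}.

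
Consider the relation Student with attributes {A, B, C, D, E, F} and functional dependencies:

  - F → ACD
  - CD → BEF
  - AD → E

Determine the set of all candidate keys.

{F}⁺: F→ACD adds A, C, D; CD→BEF adds B, E → {A, B, C, D, E, F}.
{C, D}⁺: CD→BEF adds B, E, F; F→ACD adds A → {A, B, C, D, E, F}. Minimal: {D}⁺ = {D}; {C}⁺ = {C} — none reach the full schema.
Any other superkey contains one of these as a subset, so there are no further candidate keys.

{F}, {C, D}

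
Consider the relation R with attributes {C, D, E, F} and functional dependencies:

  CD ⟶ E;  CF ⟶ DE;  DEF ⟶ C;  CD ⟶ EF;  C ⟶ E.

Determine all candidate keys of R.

{C, D}; {C, F}; {D, E, F}

{C, D}⁺: CD→E adds E; CD→EF adds F → {C, D, E, F}.
{C, F}⁺: CF→DE adds D, E → {C, D, E, F}.
{D, E, F}⁺: DEF→C adds C → {C, D, E, F}.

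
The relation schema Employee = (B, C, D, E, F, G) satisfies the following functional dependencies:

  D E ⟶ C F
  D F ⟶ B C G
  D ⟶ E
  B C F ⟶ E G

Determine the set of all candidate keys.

Attribute D never appears on the right-hand side of any dependency, so D must belong to every candidate key.
{D}⁺ = {B, C, D, E, F, G}, which is all of the schema, so {D} is the only candidate key.

(D)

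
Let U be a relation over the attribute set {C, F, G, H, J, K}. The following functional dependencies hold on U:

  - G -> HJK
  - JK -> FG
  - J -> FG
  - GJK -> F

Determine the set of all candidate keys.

Attribute C never appears on the right-hand side of any dependency, so C must belong to every candidate key.
{C}⁺ = {C}, which is not all of the schema, so we must add further attributes.
{C, G}⁺: G→HJK adds H, J, K; JK→FG adds F → {C, F, G, H, J, K}.
{C, J}⁺: J→FG adds F, G; G→HJK adds H, K → {C, F, G, H, J, K}.

{C, G}, {C, J}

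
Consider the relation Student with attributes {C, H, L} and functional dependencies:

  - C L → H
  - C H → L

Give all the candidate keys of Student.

{C, H}, {C, L}

Attribute C never appears on the right-hand side of any dependency, so C must belong to every candidate key.
{C}⁺ = {C}, which is not all of the schema, so we must add further attributes.
{C, H}⁺: CH→L adds L → {C, H, L}.
{C, L}⁺: CL→H adds H → {C, H, L}.
Any other superkey contains one of these as a subset, so there are no further candidate keys.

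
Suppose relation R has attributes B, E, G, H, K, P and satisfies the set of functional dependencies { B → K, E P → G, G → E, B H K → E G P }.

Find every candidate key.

BH

Attributes B, H never appear on any right-hand side, so every candidate key must contain {B, H}.
{B, H}⁺ = {B, E, G, H, K, P}, which is all of the schema, so {B, H} is the only candidate key.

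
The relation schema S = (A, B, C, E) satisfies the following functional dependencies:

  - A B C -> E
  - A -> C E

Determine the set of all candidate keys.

{A, B}

Attributes A, B never appear on any right-hand side, so every candidate key must contain {A, B}.
{A, B}⁺ = {A, B, C, E}, which is all of the schema, so {A, B} is the only candidate key.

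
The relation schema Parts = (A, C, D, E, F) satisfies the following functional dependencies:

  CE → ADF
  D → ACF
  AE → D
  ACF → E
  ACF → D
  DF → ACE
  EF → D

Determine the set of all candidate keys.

{D}⁺: D→ACF adds A, C, F; ACF→E adds E → {A, C, D, E, F}.
{A, E}⁺: AE→D adds D; D→ACF adds C, F → {A, C, D, E, F}. Minimal: {E}⁺ = {E}; {A}⁺ = {A} — none reach the full schema.
{C, E}⁺: CE→ADF adds A, D, F → {A, C, D, E, F}. Minimal: {E}⁺ = {E}; {C}⁺ = {C} — none reach the full schema.
{E, F}⁺: EF→D adds D; D→ACF adds A, C → {A, C, D, E, F}. Minimal: {F}⁺ = {F}; {E}⁺ = {E} — none reach the full schema.
{A, C, F}⁺: ACF→E adds E; ACF→D adds D → {A, C, D, E, F}. Minimal: {C, F}⁺ = {C, F}; {A, F}⁺ = {A, F}; {A, C}⁺ = {A, C} — none reach the full schema.
Any other superkey contains one of these as a subset, so there are no further candidate keys.

{D}, {A, E}, {C, E}, {E, F}, {A, C, F}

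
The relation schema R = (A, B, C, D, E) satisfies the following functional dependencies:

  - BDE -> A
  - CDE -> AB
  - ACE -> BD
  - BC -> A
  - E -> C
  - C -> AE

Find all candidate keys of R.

{C}⁺: C→AE adds A, E; ACE→BD adds B, D → {A, B, C, D, E}.
{E}⁺: E→C adds C; C→AE adds A; ACE→BD adds B, D → {A, B, C, D, E}.

{C}; {E}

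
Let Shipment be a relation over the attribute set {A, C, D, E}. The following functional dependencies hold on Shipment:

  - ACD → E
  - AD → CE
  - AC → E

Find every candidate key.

(A, D)

Attributes A, D never appear on any right-hand side, so every candidate key must contain {A, D}.
{A, D}⁺ = {A, C, D, E}, which is all of the schema, so {A, D} is the only candidate key.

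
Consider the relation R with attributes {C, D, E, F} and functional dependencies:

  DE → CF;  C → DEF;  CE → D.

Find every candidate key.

{C}⁺: C→DEF adds D, E, F → {C, D, E, F}.
{D, E}⁺: DE→CF adds C, F → {C, D, E, F}. Minimal: {E}⁺ = {E}; {D}⁺ = {D} — none reach the full schema.

C; DE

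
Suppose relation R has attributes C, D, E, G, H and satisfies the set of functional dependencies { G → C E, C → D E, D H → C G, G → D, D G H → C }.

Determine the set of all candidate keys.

CH; DH; GH

Attribute H never appears on the right-hand side of any dependency, so H must belong to every candidate key.
{H}⁺ = {H}, which is not all of the schema, so we must add further attributes.
{C, H}⁺: C→DE adds D, E; DH→CG adds G → {C, D, E, G, H}.
{D, H}⁺: DH→CG adds C, G; G→CE adds E → {C, D, E, G, H}.
{G, H}⁺: G→CE adds C, E; C→DE adds D → {C, D, E, G, H}.
Any other superkey contains one of these as a subset, so there are no further candidate keys.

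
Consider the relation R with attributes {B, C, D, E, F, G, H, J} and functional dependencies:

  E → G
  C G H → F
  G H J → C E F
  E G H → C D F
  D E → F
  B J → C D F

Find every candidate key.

Attributes B, H, J never appear on any right-hand side, so every candidate key must contain {B, H, J}.
{B, H, J}⁺ = {B, C, D, F, H, J}, which is not all of the schema, so we must add further attributes.
{B, E, H, J}⁺: E→G adds G; GHJ→CEF adds C, F; EGH→CDF adds D → {B, C, D, E, F, G, H, J}. Minimal: {E, H, J}⁺ = {C, D, E, F, G, H, J}; {B, H, J}⁺ = {B, C, D, F, H, J}; {B, E, J}⁺ = {B, C, D, E, F, G, J}; … — none reach the full schema.
{B, G, H, J}⁺: GHJ→CEF adds C, E, F; EGH→CDF adds D → {B, C, D, E, F, G, H, J}. Minimal: {G, H, J}⁺ = {C, D, E, F, G, H, J}; {B, H, J}⁺ = {B, C, D, F, H, J}; {B, G, J}⁺ = {B, C, D, F, G, J}; … — none reach the full schema.
Any other superkey contains one of these as a subset, so there are no further candidate keys.

BEHJ; BGHJ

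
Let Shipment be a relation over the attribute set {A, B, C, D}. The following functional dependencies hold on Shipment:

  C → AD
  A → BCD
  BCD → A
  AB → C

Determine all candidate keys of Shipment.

{A}, {C}

{A}⁺: A→BCD adds B, C, D → {A, B, C, D}.
{C}⁺: C→AD adds A, D; A→BCD adds B → {A, B, C, D}.
Any other superkey contains one of these as a subset, so there are no further candidate keys.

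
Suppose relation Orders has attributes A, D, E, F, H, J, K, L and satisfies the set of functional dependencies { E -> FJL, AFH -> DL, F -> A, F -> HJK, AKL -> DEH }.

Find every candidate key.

{E}⁺: E→FJL adds F, J, L; F→A adds A; F→HJK adds H, K; AKL→DEH adds D → {A, D, E, F, H, J, K, L}.
{F}⁺: F→A adds A; F→HJK adds H, J, K; AFH→DL adds D, L; AKL→DEH adds E → {A, D, E, F, H, J, K, L}.
{A, K, L}⁺: AKL→DEH adds D, E, H; E→FJL adds F, J → {A, D, E, F, H, J, K, L}. Minimal: {K, L}⁺ = {K, L}; {A, L}⁺ = {A, L}; {A, K}⁺ = {A, K} — none reach the full schema.
Any other superkey contains one of these as a subset, so there are no further candidate keys.

E, F, AKL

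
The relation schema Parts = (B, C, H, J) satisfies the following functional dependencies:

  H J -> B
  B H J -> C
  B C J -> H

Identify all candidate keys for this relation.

{H, J}; {B, C, J}

Attribute J never appears on the right-hand side of any dependency, so J must belong to every candidate key.
{J}⁺ = {J}, which is not all of the schema, so we must add further attributes.
{H, J}⁺: HJ→B adds B; BHJ→C adds C → {B, C, H, J}.
{B, C, J}⁺: BCJ→H adds H → {B, C, H, J}.
Any other superkey contains one of these as a subset, so there are no further candidate keys.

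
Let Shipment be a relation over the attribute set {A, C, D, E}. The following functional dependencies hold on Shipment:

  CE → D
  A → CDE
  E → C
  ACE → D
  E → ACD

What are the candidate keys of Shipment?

(A), (E)

{A}⁺: A→CDE adds C, D, E → {A, C, D, E}.
{E}⁺: E→C adds C; E→ACD adds A, D → {A, C, D, E}.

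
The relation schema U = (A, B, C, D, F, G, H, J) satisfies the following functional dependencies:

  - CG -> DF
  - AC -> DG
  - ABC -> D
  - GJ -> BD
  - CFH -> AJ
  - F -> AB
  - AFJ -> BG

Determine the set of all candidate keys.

(A, C, H); (C, F, H); (C, G, H)

Attributes C, H never appear on any right-hand side, so every candidate key must contain {C, H}.
{C, H}⁺ = {C, H}, which is not all of the schema, so we must add further attributes.
{A, C, H}⁺: AC→DG adds D, G; CG→DF adds F; CFH→AJ adds J; F→AB adds B → {A, B, C, D, F, G, H, J}. Minimal: {C, H}⁺ = {C, H}; {A, H}⁺ = {A, H}; {A, C}⁺ = {A, B, C, D, F, G} — none reach the full schema.
{C, F, H}⁺: CFH→AJ adds A, J; F→AB adds B; AFJ→BG adds G; CG→DF adds D → {A, B, C, D, F, G, H, J}. Minimal: {F, H}⁺ = {A, B, F, H}; {C, H}⁺ = {C, H}; {C, F}⁺ = {A, B, C, D, F, G} — none reach the full schema.
{C, G, H}⁺: CG→DF adds D, F; CFH→AJ adds A, J; F→AB adds B → {A, B, C, D, F, G, H, J}. Minimal: {G, H}⁺ = {G, H}; {C, H}⁺ = {C, H}; {C, G}⁺ = {A, B, C, D, F, G} — none reach the full schema.
Any other superkey contains one of these as a subset, so there are no further candidate keys.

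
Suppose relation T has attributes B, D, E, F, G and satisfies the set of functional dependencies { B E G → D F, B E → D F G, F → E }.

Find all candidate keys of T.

{B, E}; {B, F}

{B, E}⁺: BE→DFG adds D, F, G → {B, D, E, F, G}. Minimal: {E}⁺ = {E}; {B}⁺ = {B} — none reach the full schema.
{B, F}⁺: F→E adds E; BE→DFG adds D, G → {B, D, E, F, G}. Minimal: {F}⁺ = {E, F}; {B}⁺ = {B} — none reach the full schema.
Any other superkey contains one of these as a subset, so there are no further candidate keys.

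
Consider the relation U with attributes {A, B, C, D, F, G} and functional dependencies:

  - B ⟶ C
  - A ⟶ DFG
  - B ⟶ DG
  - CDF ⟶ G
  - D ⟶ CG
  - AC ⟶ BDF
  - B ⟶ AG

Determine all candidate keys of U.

(A), (B)

{A}⁺: A→DFG adds D, F, G; D→CG adds C; AC→BDF adds B → {A, B, C, D, F, G}.
{B}⁺: B→C adds C; B→DG adds D, G; B→AG adds A; A→DFG adds F → {A, B, C, D, F, G}.
Any other superkey contains one of these as a subset, so there are no further candidate keys.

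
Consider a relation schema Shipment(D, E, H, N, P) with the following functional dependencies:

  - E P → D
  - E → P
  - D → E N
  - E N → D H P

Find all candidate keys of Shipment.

{D}; {E}

{D}⁺: D→EN adds E, N; EN→DHP adds H, P → {D, E, H, N, P}.
{E}⁺: E→P adds P; EP→D adds D; D→EN adds N; EN→DHP adds H → {D, E, H, N, P}.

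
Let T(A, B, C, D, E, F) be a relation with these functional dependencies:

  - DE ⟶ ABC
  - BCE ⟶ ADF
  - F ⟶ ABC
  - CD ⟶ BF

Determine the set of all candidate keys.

{D, E}, {E, F}, {B, C, E}

Attribute E never appears on the right-hand side of any dependency, so E must belong to every candidate key.
{E}⁺ = {E}, which is not all of the schema, so we must add further attributes.
{D, E}⁺: DE→ABC adds A, B, C; BCE→ADF adds F → {A, B, C, D, E, F}.
{E, F}⁺: F→ABC adds A, B, C; BCE→ADF adds D → {A, B, C, D, E, F}.
{B, C, E}⁺: BCE→ADF adds A, D, F → {A, B, C, D, E, F}.
Any other superkey contains one of these as a subset, so there are no further candidate keys.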